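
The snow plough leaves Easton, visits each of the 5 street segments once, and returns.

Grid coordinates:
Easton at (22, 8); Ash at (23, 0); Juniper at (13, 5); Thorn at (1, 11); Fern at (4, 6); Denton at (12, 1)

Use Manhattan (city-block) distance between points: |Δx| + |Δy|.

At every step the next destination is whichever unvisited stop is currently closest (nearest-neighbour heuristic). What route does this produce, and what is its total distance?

68 along Easton → Ash → Denton → Juniper → Fern → Thorn → Easton.

Easton → [Ash:9 / Juniper:12 / Denton:17 / Fern:20 / Thorn:24] → Ash (9)
Ash → [Denton:12 / Juniper:15 / Fern:25 / Thorn:33] → Denton (12)
Denton → [Juniper:5 / Fern:13 / Thorn:21] → Juniper (5)
Juniper → [Fern:10 / Thorn:18] → Fern (10)
Fern → [Thorn:8] → Thorn (8)
Return Thorn→Easton: 24.
Total = 9 + 12 + 5 + 10 + 8 + 24 = 68.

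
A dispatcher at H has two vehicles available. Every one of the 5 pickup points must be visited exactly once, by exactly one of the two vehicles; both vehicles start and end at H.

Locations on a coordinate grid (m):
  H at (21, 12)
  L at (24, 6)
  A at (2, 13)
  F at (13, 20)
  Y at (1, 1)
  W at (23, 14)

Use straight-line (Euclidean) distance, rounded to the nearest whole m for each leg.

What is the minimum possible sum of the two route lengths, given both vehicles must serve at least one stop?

Minimum combined distance: 73 m.

Try each way of splitting the stops between the two vehicles (each non-empty) and, for each split, find the best tour for each vehicle:
  {L} + {A, F, Y, W}: 14 + 63 = 77
  {A} + {L, F, Y, W}: 38 + 68 = 106
  {L, A} + {F, Y, W}: 49 + 60 = 109
  {F} + {L, A, Y, W}: 22 + 66 = 88
  {L, F} + {A, Y, W}: 36 + 59 = 95
  {A, F} + {L, Y, W}: 43 + 58 = 101
  … (15 splits in total)
  {L, A, F, Y} + {W}: 67 + 6 = 73  ← best
Best: vehicle 1 H → L → Y → A → F → H = 67; vehicle 2 H → W → H = 6; combined 73.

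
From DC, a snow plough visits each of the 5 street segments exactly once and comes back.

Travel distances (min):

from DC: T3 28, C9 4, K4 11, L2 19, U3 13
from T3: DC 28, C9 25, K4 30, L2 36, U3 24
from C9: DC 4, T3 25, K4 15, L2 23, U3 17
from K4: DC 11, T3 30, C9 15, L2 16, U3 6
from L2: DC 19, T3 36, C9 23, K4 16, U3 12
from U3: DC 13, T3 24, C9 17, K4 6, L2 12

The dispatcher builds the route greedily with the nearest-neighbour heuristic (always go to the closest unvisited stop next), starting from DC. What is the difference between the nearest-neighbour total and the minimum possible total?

9 min longer than the optimal tour.

DC: C9=4, K4=11, U3=13, L2=19, T3=28 ⇒ C9
C9: K4=15, U3=17, L2=23, T3=25 ⇒ K4
K4: U3=6, L2=16, T3=30 ⇒ U3
U3: L2=12, T3=24 ⇒ L2
L2: T3=36 ⇒ T3
NN route DC → C9 → K4 → U3 → L2 → T3 → DC costs 101.
Optimal: DC → C9 → T3 → U3 → L2 → K4 → DC costs 92 (by enumerating all 60 distinct tours).
Excess = 101 − 92 = 9.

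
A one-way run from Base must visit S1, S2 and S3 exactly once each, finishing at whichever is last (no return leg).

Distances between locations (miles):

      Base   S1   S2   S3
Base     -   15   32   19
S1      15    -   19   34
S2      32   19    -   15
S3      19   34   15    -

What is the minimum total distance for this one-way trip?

There are 3! = 6 possible orderings.
Base - S1 - S2 - S3: 15+19+15 = 49
Base - S1 - S3 - S2: 15+34+15 = 64
Base - S2 - S1 - S3: 32+19+34 = 85
Base - S2 - S3 - S1: 32+15+34 = 81
Base - S3 - S1 - S2: 19+34+19 = 72
Base - S3 - S2 - S1: 19+15+19 = 53
The minimum is 49.
One shortest path: Base → S1 → S2 → S3.

Minimum one-way distance = 49 miles.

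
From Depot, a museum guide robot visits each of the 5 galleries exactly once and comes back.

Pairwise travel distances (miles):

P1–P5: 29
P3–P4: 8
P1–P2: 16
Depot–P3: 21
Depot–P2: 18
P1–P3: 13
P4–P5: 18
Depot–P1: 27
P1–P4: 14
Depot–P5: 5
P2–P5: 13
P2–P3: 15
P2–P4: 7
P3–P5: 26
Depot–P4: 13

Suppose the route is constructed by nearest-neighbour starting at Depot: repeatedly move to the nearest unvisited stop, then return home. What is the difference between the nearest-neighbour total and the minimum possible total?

Excess over optimum: 5 miles.

From Depot: P5=5, P4=13, P2=18, P3=21, P1=27 → choose P5 (5).
From P5: P2=13, P4=18, P3=26, P1=29 → choose P2 (13).
From P2: P4=7, P3=15, P1=16 → choose P4 (7).
From P4: P3=8, P1=14 → choose P3 (8).
From P3: P1=13 → choose P1 (13).
NN route Depot → P5 → P2 → P4 → P3 → P1 → Depot costs 73.
Optimal: Depot → P4 → P3 → P1 → P2 → P5 → Depot costs 68 (by enumerating all 60 distinct tours).
Excess = 73 − 68 = 5.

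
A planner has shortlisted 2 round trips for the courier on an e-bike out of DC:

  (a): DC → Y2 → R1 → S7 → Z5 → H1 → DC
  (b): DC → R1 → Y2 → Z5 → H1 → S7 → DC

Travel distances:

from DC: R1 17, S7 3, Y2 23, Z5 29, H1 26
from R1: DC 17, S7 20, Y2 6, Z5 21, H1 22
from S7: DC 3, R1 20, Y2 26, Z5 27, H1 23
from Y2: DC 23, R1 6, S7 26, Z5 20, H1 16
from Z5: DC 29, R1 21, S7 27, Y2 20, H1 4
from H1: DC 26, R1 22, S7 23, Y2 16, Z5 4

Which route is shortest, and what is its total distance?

Shortest is (b), total 73.

(a): 23 + 6 + 20 + 27 + 4 + 26 = 106
(b): 17 + 6 + 20 + 4 + 23 + 3 = 73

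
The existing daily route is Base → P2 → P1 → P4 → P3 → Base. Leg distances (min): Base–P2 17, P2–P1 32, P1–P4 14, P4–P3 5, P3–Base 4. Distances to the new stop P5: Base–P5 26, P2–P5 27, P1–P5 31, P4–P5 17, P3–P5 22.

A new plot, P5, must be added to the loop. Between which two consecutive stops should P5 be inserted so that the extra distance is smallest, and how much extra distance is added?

Insertion cost between consecutive stops i–j is d(i,P5) + d(P5,j) − d(i,j):
  between Base and P2: 26 + 27 − 17 = 36
  between P2 and P1: 27 + 31 − 32 = 26
  between P1 and P4: 31 + 17 − 14 = 34
  between P4 and P3: 17 + 22 − 5 = 34
  between P3 and Base: 22 + 26 − 4 = 44
Cheapest insertion is between P2 and P1, adding 26.
New total = 72 + 26 = 98.

+26 min — insert P5 between P2 and P1.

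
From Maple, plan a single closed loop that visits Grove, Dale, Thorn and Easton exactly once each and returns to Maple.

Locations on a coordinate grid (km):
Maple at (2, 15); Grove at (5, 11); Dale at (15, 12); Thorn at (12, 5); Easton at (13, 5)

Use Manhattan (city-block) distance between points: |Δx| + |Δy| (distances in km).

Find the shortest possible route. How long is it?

Minimum total distance: 46 km.

There are 12 distinct closed tours to check (reversals are equivalent).
Maple - Grove - Dale - Thorn - Easton - Maple: 7+11+10+1+21 = 50
Maple - Grove - Dale - Easton - Thorn - Maple: 7+11+9+1+20 = 48
Maple - Grove - Thorn - Dale - Easton - Maple: 7+13+10+9+21 = 60
Maple - Grove - Thorn - Easton - Dale - Maple: 7+13+1+9+16 = 46
Maple - Grove - Easton - Dale - Thorn - Maple: 7+14+9+10+20 = 60
Maple - Grove - Easton - Thorn - Dale - Maple: 7+14+1+10+16 = 48
Maple - Dale - Grove - Thorn - Easton - Maple: 16+11+13+1+21 = 62
Maple - Dale - Grove - Easton - Thorn - Maple: 16+11+14+1+20 = 62
Maple - Dale - Thorn - Grove - Easton - Maple: 16+10+13+14+21 = 74
Maple - Dale - Easton - Grove - Thorn - Maple: 16+9+14+13+20 = 72
Maple - Thorn - Grove - Dale - Easton - Maple: 20+13+11+9+21 = 74
Maple - Thorn - Dale - Grove - Easton - Maple: 20+10+11+14+21 = 76
The minimum is 46.
One optimal route: Maple → Grove → Thorn → Easton → Dale → Maple (or its reverse).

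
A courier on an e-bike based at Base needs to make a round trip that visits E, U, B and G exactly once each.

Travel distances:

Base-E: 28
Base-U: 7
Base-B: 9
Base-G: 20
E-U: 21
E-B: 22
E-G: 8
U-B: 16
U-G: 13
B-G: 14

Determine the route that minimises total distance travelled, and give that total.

Shortest round trip = 59.

Base→E→U→B→G→Base: 28+21+16+14+20 = 99
Base→E→U→G→B→Base: 28+21+13+14+9 = 85
Base→E→B→U→G→Base: 28+22+16+13+20 = 99
Base→E→B→G→U→Base: 28+22+14+13+7 = 84
Base→E→G→U→B→Base: 28+8+13+16+9 = 74
Base→E→G→B→U→Base: 28+8+14+16+7 = 73
Base→U→E→B→G→Base: 7+21+22+14+20 = 84
Base→U→E→G→B→Base: 7+21+8+14+9 = 59
Base→U→B→E→G→Base: 7+16+22+8+20 = 73
Base→U→G→E→B→Base: 7+13+8+22+9 = 59
Base→B→E→U→G→Base: 9+22+21+13+20 = 85
Base→B→U→E→G→Base: 9+16+21+8+20 = 74
The minimum is 59.
One optimal route: Base → U → E → G → B → Base (or its reverse).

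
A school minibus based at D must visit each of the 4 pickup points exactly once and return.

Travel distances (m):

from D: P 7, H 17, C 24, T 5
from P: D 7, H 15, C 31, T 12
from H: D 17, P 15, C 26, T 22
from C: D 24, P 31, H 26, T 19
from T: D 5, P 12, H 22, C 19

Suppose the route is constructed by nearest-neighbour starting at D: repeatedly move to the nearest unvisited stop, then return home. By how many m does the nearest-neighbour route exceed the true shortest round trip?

D: T=5, P=7, H=17, C=24 ⇒ T
T: P=12, C=19, H=22 ⇒ P
P: H=15, C=31 ⇒ H
H: C=26 ⇒ C
NN route D → T → P → H → C → D costs 82.
Optimal: D → P → H → C → T → D costs 72 (by enumerating all 12 distinct tours).
Excess = 82 − 72 = 10.

10 m longer than the optimal tour.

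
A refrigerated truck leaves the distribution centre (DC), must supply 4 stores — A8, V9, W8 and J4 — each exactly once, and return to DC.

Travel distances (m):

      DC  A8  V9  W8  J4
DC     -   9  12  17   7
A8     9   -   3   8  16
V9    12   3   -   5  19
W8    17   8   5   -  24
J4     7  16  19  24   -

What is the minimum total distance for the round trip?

Shortest round trip = 48 m.

With 4 stops there are 4!/2 = 12 distinct round trips (a route and its reverse cost the same).
DC - A8 - V9 - W8 - J4 - DC: 9+3+5+24+7 = 48
DC - A8 - V9 - J4 - W8 - DC: 9+3+19+24+17 = 72
DC - A8 - W8 - V9 - J4 - DC: 9+8+5+19+7 = 48
DC - A8 - W8 - J4 - V9 - DC: 9+8+24+19+12 = 72
DC - A8 - J4 - V9 - W8 - DC: 9+16+19+5+17 = 66
DC - A8 - J4 - W8 - V9 - DC: 9+16+24+5+12 = 66
DC - V9 - A8 - W8 - J4 - DC: 12+3+8+24+7 = 54
DC - V9 - A8 - J4 - W8 - DC: 12+3+16+24+17 = 72
DC - V9 - W8 - A8 - J4 - DC: 12+5+8+16+7 = 48
DC - V9 - J4 - A8 - W8 - DC: 12+19+16+8+17 = 72
DC - W8 - A8 - V9 - J4 - DC: 17+8+3+19+7 = 54
DC - W8 - V9 - A8 - J4 - DC: 17+5+3+16+7 = 48
The minimum is 48.
One optimal route: DC → A8 → V9 → W8 → J4 → DC (or its reverse).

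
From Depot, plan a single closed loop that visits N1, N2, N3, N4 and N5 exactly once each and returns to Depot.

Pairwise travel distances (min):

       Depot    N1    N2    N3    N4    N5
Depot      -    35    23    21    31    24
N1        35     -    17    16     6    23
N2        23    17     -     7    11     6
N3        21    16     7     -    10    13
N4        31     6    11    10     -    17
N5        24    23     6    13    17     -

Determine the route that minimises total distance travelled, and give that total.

Minimum total distance: 84 min.

There are 60 distinct closed tours to check (reversals are equivalent).
Depot→N1→N2→N3→N4→N5→Depot: 35+17+7+10+17+24 = 110
Depot→N1→N2→N3→N5→N4→Depot: 35+17+7+13+17+31 = 120
Depot→N1→N2→N4→N3→N5→Depot: 35+17+11+10+13+24 = 110
Depot→N1→N2→N4→N5→N3→Depot: 35+17+11+17+13+21 = 114
Depot→N1→N2→N5→N3→N4→Depot: 35+17+6+13+10+31 = 112
Depot→N1→N2→N5→N4→N3→Depot: 35+17+6+17+10+21 = 106
Depot→N1→N3→N2→N4→N5→Depot: 35+16+7+11+17+24 = 110
Depot→N1→N3→N2→N5→N4→Depot: 35+16+7+6+17+31 = 112
Depot→N1→N3→N4→N2→N5→Depot: 35+16+10+11+6+24 = 102
Depot→N1→N3→N4→N5→N2→Depot: 35+16+10+17+6+23 = 107
Depot→N1→N3→N5→N2→N4→Depot: 35+16+13+6+11+31 = 112
Depot→N1→N3→N5→N4→N2→Depot: 35+16+13+17+11+23 = 115
Depot→N1→N4→N2→N3→N5→Depot: 35+6+11+7+13+24 = 96
Depot→N1→N4→N2→N5→N3→Depot: 35+6+11+6+13+21 = 92
… (46 more)
Depot→N3→N1→N4→N2→N5→Depot: 21+16+6+11+6+24 = 84  ← best
The minimum is 84.
One optimal route: Depot → N3 → N1 → N4 → N2 → N5 → Depot (or its reverse).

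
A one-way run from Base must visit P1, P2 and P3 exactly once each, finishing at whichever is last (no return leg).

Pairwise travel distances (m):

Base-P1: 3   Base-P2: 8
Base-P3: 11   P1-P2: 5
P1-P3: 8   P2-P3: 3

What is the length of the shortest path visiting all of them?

There are 3! = 6 possible orderings.
Base→P1→P2→P3: 3+5+3 = 11
Base→P1→P3→P2: 3+8+3 = 14
Base→P2→P1→P3: 8+5+8 = 21
Base→P2→P3→P1: 8+3+8 = 19
Base→P3→P1→P2: 11+8+5 = 24
Base→P3→P2→P1: 11+3+5 = 19
The minimum is 11.
One shortest path: Base → P1 → P2 → P3.

Minimum one-way distance = 11 m.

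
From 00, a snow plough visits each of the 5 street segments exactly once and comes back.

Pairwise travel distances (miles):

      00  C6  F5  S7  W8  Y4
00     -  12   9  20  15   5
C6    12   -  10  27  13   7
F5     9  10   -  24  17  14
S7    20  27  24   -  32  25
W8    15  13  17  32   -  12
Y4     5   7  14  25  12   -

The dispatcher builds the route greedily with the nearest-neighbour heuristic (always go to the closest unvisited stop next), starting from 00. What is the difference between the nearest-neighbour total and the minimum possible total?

00: Y4=5, F5=9, C6=12, W8=15, S7=20 ⇒ Y4
Y4: C6=7, W8=12, F5=14, S7=25 ⇒ C6
C6: F5=10, W8=13, S7=27 ⇒ F5
F5: W8=17, S7=24 ⇒ W8
W8: S7=32 ⇒ S7
NN route 00 → Y4 → C6 → F5 → W8 → S7 → 00 costs 91.
Optimal: 00 → S7 → F5 → C6 → W8 → Y4 → 00 costs 84 (by enumerating all 60 distinct tours).
Excess = 91 − 84 = 7.

Excess over optimum: 7 miles.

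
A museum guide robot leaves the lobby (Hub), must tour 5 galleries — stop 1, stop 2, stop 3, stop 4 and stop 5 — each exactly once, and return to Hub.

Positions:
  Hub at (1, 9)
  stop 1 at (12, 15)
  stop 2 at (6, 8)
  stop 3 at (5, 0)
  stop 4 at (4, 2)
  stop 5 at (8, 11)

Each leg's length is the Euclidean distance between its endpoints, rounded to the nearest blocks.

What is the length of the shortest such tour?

There are 60 distinct closed tours to check (reversals are equivalent).
Hub → stop 1 → stop 2 → stop 3 → stop 4 → stop 5 → Hub: 13+9+8+2+10+7 = 49
Hub → stop 1 → stop 2 → stop 3 → stop 5 → stop 4 → Hub: 13+9+8+11+10+8 = 59
Hub → stop 1 → stop 2 → stop 4 → stop 3 → stop 5 → Hub: 13+9+6+2+11+7 = 48
Hub → stop 1 → stop 2 → stop 4 → stop 5 → stop 3 → Hub: 13+9+6+10+11+10 = 59
Hub → stop 1 → stop 2 → stop 5 → stop 3 → stop 4 → Hub: 13+9+4+11+2+8 = 47
Hub → stop 1 → stop 2 → stop 5 → stop 4 → stop 3 → Hub: 13+9+4+10+2+10 = 48
Hub → stop 1 → stop 3 → stop 2 → stop 4 → stop 5 → Hub: 13+17+8+6+10+7 = 61
Hub → stop 1 → stop 3 → stop 2 → stop 5 → stop 4 → Hub: 13+17+8+4+10+8 = 60
Hub → stop 1 → stop 3 → stop 4 → stop 2 → stop 5 → Hub: 13+17+2+6+4+7 = 49
Hub → stop 1 → stop 3 → stop 4 → stop 5 → stop 2 → Hub: 13+17+2+10+4+5 = 51
Hub → stop 1 → stop 3 → stop 5 → stop 2 → stop 4 → Hub: 13+17+11+4+6+8 = 59
Hub → stop 1 → stop 3 → stop 5 → stop 4 → stop 2 → Hub: 13+17+11+10+6+5 = 62
Hub → stop 1 → stop 4 → stop 2 → stop 3 → stop 5 → Hub: 13+15+6+8+11+7 = 60
Hub → stop 1 → stop 4 → stop 2 → stop 5 → stop 3 → Hub: 13+15+6+4+11+10 = 59
… (46 more)
Hub → stop 3 → stop 4 → stop 2 → stop 1 → stop 5 → Hub: 10+2+6+9+6+7 = 40  ← best
The minimum is 40.
One optimal route: Hub → stop 3 → stop 4 → stop 2 → stop 1 → stop 5 → Hub (or its reverse).

Minimum total distance: 40 blocks.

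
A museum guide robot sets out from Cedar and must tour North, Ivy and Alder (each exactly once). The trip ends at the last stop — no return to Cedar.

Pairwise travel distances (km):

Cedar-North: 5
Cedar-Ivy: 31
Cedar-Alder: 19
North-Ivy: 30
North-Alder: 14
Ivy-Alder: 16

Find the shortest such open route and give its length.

Shortest open route: 35 km.

There are 3! = 6 possible orderings.
Cedar - North - Ivy - Alder: 5+30+16 = 51
Cedar - North - Alder - Ivy: 5+14+16 = 35
Cedar - Ivy - North - Alder: 31+30+14 = 75
Cedar - Ivy - Alder - North: 31+16+14 = 61
Cedar - Alder - North - Ivy: 19+14+30 = 63
Cedar - Alder - Ivy - North: 19+16+30 = 65
The minimum is 35.
One shortest path: Cedar → North → Alder → Ivy.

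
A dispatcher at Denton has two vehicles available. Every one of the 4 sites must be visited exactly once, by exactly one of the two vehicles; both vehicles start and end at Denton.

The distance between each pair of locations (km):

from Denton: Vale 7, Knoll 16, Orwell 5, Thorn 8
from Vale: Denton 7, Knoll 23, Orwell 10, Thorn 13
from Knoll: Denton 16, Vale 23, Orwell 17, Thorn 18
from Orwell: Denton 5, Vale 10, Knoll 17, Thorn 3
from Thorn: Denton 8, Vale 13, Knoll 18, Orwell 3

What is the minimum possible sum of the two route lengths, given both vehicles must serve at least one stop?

There are 2^3 − 1 = 7 ways to divide the 4 stops into two non-empty groups. For each, the best each vehicle can do is its own shortest tour through its group:
  {Vale} + {Knoll, Orwell, Thorn}: 14 + 42 = 56
  {Knoll} + {Vale, Orwell, Thorn}: 32 + 28 = 60
  {Vale, Knoll} + {Orwell, Thorn}: 46 + 16 = 62
  {Orwell} + {Vale, Knoll, Thorn}: 10 + 54 = 64
  {Vale, Orwell} + {Knoll, Thorn}: 22 + 42 = 64
  {Knoll, Orwell} + {Vale, Thorn}: 38 + 28 = 66
  … (7 splits in total)
Best: vehicle 1 Denton → Vale → Denton = 14; vehicle 2 Denton → Knoll → Thorn → Orwell → Denton = 42; combined 56.

56 km — the smallest possible combined total.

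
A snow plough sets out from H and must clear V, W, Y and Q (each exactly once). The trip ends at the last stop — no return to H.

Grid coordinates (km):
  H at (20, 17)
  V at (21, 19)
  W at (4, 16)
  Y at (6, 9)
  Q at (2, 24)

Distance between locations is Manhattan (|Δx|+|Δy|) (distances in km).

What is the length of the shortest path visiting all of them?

There are 4! = 24 possible orderings.
H → V → W → Y → Q: 3+20+9+19 = 51
H → V → W → Q → Y: 3+20+10+19 = 52
H → V → Y → W → Q: 3+25+9+10 = 47
H → V → Y → Q → W: 3+25+19+10 = 57
H → V → Q → W → Y: 3+24+10+9 = 46
H → V → Q → Y → W: 3+24+19+9 = 55
H → W → V → Y → Q: 17+20+25+19 = 81
H → W → V → Q → Y: 17+20+24+19 = 80
H → W → Y → V → Q: 17+9+25+24 = 75
H → W → Y → Q → V: 17+9+19+24 = 69
H → W → Q → V → Y: 17+10+24+25 = 76
H → W → Q → Y → V: 17+10+19+25 = 71
H → Y → V → W → Q: 22+25+20+10 = 77
H → Y → V → Q → W: 22+25+24+10 = 81
… (10 more)
The minimum is 46.
One shortest path: H → V → Q → W → Y.

Shortest open route: 46 km.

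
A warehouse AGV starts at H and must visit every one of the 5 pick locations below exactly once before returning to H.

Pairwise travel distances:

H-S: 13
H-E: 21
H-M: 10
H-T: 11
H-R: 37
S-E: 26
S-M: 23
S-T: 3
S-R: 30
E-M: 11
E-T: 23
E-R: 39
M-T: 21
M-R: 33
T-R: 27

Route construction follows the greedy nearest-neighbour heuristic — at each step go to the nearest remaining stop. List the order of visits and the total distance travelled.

114 along H → M → E → T → S → R → H.

At H the remaining stops are M 10, T 11, S 13, E 21, R 37; go to M.
At M the remaining stops are E 11, T 21, S 23, R 33; go to E.
At E the remaining stops are T 23, S 26, R 39; go to T.
At T the remaining stops are S 3, R 27; go to S.
At S the remaining stops are R 30; go to R.
Return R→H: 37.
Total = 10 + 11 + 23 + 3 + 30 + 37 = 114.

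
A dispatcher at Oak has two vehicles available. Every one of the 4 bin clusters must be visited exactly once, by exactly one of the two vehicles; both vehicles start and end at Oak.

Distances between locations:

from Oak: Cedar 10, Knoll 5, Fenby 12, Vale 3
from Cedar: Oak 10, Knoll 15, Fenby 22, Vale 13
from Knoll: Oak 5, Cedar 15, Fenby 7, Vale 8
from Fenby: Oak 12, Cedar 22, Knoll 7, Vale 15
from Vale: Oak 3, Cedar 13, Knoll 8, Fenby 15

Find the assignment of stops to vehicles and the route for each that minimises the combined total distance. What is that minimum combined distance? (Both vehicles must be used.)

Check every non-empty split of the stops between the two vehicles; for each half take its own optimal tour:
  {Cedar} + {Knoll, Fenby, Vale}: 20 + 30 = 50
  {Knoll} + {Cedar, Fenby, Vale}: 10 + 50 = 60
  {Cedar, Knoll} + {Fenby, Vale}: 30 + 30 = 60
  {Fenby} + {Cedar, Knoll, Vale}: 24 + 36 = 60
  {Cedar, Fenby} + {Knoll, Vale}: 44 + 16 = 60
  {Knoll, Fenby} + {Cedar, Vale}: 24 + 26 = 50
  … (7 splits in total)
Best: vehicle 1 Oak → Cedar → Oak = 20; vehicle 2 Oak → Knoll → Fenby → Vale → Oak = 30; combined 50.

50 — the smallest possible combined total.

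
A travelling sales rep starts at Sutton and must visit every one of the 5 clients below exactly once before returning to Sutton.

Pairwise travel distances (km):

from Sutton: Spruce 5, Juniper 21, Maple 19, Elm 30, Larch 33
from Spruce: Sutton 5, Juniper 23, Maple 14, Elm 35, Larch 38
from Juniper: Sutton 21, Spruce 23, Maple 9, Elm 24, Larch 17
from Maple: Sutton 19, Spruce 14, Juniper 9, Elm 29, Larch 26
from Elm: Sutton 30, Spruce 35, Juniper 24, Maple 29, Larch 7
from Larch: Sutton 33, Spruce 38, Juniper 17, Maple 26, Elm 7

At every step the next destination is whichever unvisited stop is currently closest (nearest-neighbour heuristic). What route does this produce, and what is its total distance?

Sutton → [Spruce:5 / Maple:19 / Juniper:21 / Elm:30 / Larch:33] → Spruce (5)
Spruce → [Maple:14 / Juniper:23 / Elm:35 / Larch:38] → Maple (14)
Maple → [Juniper:9 / Larch:26 / Elm:29] → Juniper (9)
Juniper → [Larch:17 / Elm:24] → Larch (17)
Larch → [Elm:7] → Elm (7)
Return Elm→Sutton: 30.
Total = 5 + 14 + 9 + 17 + 7 + 30 = 82.

82 km along Sutton → Spruce → Maple → Juniper → Larch → Elm → Sutton.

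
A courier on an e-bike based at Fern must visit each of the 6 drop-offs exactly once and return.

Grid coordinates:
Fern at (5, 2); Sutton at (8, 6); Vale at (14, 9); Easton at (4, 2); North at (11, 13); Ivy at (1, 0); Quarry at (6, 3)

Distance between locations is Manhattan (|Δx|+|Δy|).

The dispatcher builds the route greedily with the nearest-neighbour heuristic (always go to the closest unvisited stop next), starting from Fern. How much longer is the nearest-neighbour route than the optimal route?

The nearest-neighbour route is 2 longer than optimal.

Fern: Easton=1, Quarry=2, Ivy=6, Sutton=7, Vale=16, North=17 ⇒ Easton
Easton: Quarry=3, Ivy=5, Sutton=8, Vale=17, North=18 ⇒ Quarry
Quarry: Sutton=5, Ivy=8, Vale=14, North=15 ⇒ Sutton
Sutton: Vale=9, North=10, Ivy=13 ⇒ Vale
Vale: North=7, Ivy=22 ⇒ North
North: Ivy=23 ⇒ Ivy
NN route Fern → Easton → Quarry → Sutton → Vale → North → Ivy → Fern costs 54.
Optimal: Fern → Sutton → Vale → North → Quarry → Easton → Ivy → Fern costs 52 (by enumerating all 360 distinct tours).
Excess = 54 − 52 = 2.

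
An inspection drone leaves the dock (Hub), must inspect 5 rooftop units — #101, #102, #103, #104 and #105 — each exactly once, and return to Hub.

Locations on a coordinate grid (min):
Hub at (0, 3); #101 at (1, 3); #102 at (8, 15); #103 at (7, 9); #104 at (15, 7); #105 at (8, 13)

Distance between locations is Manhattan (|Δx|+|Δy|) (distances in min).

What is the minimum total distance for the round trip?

There are 60 distinct closed tours to check (reversals are equivalent).
Hub→#101→#102→#103→#104→#105→Hub: 1+19+7+10+13+18 = 68
Hub→#101→#102→#103→#105→#104→Hub: 1+19+7+5+13+19 = 64
Hub→#101→#102→#104→#103→#105→Hub: 1+19+15+10+5+18 = 68
Hub→#101→#102→#104→#105→#103→Hub: 1+19+15+13+5+13 = 66
Hub→#101→#102→#105→#103→#104→Hub: 1+19+2+5+10+19 = 56
Hub→#101→#102→#105→#104→#103→Hub: 1+19+2+13+10+13 = 58
Hub→#101→#103→#102→#104→#105→Hub: 1+12+7+15+13+18 = 66
Hub→#101→#103→#102→#105→#104→Hub: 1+12+7+2+13+19 = 54
Hub→#101→#103→#104→#102→#105→Hub: 1+12+10+15+2+18 = 58
Hub→#101→#103→#104→#105→#102→Hub: 1+12+10+13+2+20 = 58
Hub→#101→#103→#105→#102→#104→Hub: 1+12+5+2+15+19 = 54
Hub→#101→#103→#105→#104→#102→Hub: 1+12+5+13+15+20 = 66
Hub→#101→#104→#102→#103→#105→Hub: 1+18+15+7+5+18 = 64
Hub→#101→#104→#102→#105→#103→Hub: 1+18+15+2+5+13 = 54
… (46 more)
The minimum is 54.
One optimal route: Hub → #101 → #103 → #102 → #105 → #104 → Hub (or its reverse).

Shortest round trip = 54 min.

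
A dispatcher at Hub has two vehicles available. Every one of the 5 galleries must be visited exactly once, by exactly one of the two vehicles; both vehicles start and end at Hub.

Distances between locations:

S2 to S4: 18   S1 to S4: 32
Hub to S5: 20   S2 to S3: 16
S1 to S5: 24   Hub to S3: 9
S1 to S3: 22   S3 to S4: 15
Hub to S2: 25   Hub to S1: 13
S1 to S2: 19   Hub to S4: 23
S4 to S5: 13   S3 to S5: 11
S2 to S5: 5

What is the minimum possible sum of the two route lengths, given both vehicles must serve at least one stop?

Try each way of splitting the stops between the two vehicles (each non-empty) and, for each split, find the best tour for each vehicle:
  {S1} + {S2, S3, S4, S5}: 26 + 66 = 92
  {S2} + {S1, S3, S4, S5}: 50 + 74 = 124
  {S1, S2} + {S3, S4, S5}: 57 + 56 = 113
  {S3} + {S1, S2, S4, S5}: 18 + 73 = 91
  {S1, S3} + {S2, S4, S5}: 44 + 66 = 110
  {S2, S3} + {S1, S4, S5}: 50 + 73 = 123
  … (15 splits in total)
Best: vehicle 1 Hub → S3 → Hub = 18; vehicle 2 Hub → S1 → S2 → S5 → S4 → Hub = 73; combined 91.

91 — the smallest possible combined total.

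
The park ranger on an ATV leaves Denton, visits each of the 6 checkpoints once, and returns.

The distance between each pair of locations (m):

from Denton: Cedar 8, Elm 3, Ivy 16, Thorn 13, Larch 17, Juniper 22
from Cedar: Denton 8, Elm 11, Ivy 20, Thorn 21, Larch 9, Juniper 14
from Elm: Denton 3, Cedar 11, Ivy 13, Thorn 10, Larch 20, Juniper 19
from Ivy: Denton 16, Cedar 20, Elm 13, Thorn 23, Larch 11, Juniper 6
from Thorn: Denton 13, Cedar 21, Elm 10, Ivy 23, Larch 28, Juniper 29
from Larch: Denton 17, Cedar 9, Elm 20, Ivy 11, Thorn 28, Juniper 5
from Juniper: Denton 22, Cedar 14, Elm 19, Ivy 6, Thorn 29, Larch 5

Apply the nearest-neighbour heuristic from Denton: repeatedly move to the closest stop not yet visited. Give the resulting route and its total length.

Total distance 70 m via the nearest-neighbour route Denton → Elm → Thorn → Cedar → Larch → Juniper → Ivy → Denton.

At Denton the remaining stops are Elm 3, Cedar 8, Thorn 13, Ivy 16, Larch 17, Juniper 22; go to Elm.
At Elm the remaining stops are Thorn 10, Cedar 11, Ivy 13, Juniper 19, Larch 20; go to Thorn.
At Thorn the remaining stops are Cedar 21, Ivy 23, Larch 28, Juniper 29; go to Cedar.
At Cedar the remaining stops are Larch 9, Juniper 14, Ivy 20; go to Larch.
At Larch the remaining stops are Juniper 5, Ivy 11; go to Juniper.
At Juniper the remaining stops are Ivy 6; go to Ivy.
Return Ivy→Denton: 16.
Total = 3 + 10 + 21 + 9 + 5 + 6 + 16 = 70.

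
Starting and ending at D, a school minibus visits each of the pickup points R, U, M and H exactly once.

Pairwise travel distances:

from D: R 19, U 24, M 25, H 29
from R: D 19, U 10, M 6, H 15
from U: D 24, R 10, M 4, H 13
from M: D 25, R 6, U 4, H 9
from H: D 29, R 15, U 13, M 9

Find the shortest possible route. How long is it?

With 4 stops there are 4!/2 = 12 distinct round trips (a route and its reverse cost the same).
D→R→U→M→H→D: 19+10+4+9+29 = 71
D→R→U→H→M→D: 19+10+13+9+25 = 76
D→R→M→U→H→D: 19+6+4+13+29 = 71
D→R→M→H→U→D: 19+6+9+13+24 = 71
D→R→H→U→M→D: 19+15+13+4+25 = 76
D→R→H→M→U→D: 19+15+9+4+24 = 71
D→U→R→M→H→D: 24+10+6+9+29 = 78
D→U→R→H→M→D: 24+10+15+9+25 = 83
D→U→M→R→H→D: 24+4+6+15+29 = 78
D→U→H→R→M→D: 24+13+15+6+25 = 83
D→M→R→U→H→D: 25+6+10+13+29 = 83
D→M→U→R→H→D: 25+4+10+15+29 = 83
The minimum is 71.
One optimal route: D → R → U → M → H → D (or its reverse).

Minimum total distance: 71.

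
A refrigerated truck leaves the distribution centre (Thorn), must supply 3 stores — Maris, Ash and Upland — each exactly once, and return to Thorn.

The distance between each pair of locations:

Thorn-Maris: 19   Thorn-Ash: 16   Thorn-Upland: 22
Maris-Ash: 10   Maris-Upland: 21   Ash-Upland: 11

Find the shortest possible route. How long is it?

There are 3 distinct closed tours to check (reversals are equivalent).
Thorn - Maris - Ash - Upland - Thorn: 19+10+11+22 = 62
Thorn - Maris - Upland - Ash - Thorn: 19+21+11+16 = 67
Thorn - Ash - Maris - Upland - Thorn: 16+10+21+22 = 69
The minimum is 62.
One optimal route: Thorn → Maris → Ash → Upland → Thorn (or its reverse).

Shortest round trip = 62.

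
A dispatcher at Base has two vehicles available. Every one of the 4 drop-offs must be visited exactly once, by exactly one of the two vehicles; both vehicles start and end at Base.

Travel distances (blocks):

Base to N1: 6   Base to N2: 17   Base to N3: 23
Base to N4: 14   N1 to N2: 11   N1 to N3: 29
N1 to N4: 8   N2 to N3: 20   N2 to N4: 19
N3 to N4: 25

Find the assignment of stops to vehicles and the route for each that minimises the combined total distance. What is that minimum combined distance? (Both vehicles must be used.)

Check every non-empty split of the stops between the two vehicles; for each half take its own optimal tour:
  {N1} + {N2, N3, N4}: 12 + 76 = 88
  {N2} + {N1, N3, N4}: 34 + 62 = 96
  {N1, N2} + {N3, N4}: 34 + 62 = 96
  {N3} + {N1, N2, N4}: 46 + 50 = 96
  {N1, N3} + {N2, N4}: 58 + 50 = 108
  {N2, N3} + {N1, N4}: 60 + 28 = 88
  … (7 splits in total)
Best: vehicle 1 Base → N1 → Base = 12; vehicle 2 Base → N2 → N3 → N4 → Base = 76; combined 88.

Minimum combined distance: 88 blocks.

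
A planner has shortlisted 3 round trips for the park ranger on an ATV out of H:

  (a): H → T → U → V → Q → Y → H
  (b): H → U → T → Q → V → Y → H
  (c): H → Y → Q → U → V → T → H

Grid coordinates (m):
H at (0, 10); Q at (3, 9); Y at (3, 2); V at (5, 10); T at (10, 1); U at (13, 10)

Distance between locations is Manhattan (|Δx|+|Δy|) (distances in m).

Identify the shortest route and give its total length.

(a): 19 + 12 + 8 + 3 + 7 + 11 = 60
(b): 13 + 12 + 15 + 3 + 10 + 11 = 64
(c): 11 + 7 + 11 + 8 + 14 + 19 = 70

Shortest is (a), total 60 m.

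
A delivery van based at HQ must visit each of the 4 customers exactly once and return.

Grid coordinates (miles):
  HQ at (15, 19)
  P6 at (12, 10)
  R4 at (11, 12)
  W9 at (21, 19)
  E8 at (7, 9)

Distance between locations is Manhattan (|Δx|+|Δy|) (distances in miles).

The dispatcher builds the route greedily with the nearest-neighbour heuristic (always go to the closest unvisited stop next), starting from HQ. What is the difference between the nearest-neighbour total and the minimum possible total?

Excess over optimum: 2 miles.

HQ: W9=6, R4=11, P6=12, E8=18 ⇒ W9
W9: R4=17, P6=18, E8=24 ⇒ R4
R4: P6=3, E8=7 ⇒ P6
P6: E8=6 ⇒ E8
NN route HQ → W9 → R4 → P6 → E8 → HQ costs 50.
Optimal: HQ → P6 → E8 → R4 → W9 → HQ costs 48 (by enumerating all 12 distinct tours).
Excess = 50 − 48 = 2.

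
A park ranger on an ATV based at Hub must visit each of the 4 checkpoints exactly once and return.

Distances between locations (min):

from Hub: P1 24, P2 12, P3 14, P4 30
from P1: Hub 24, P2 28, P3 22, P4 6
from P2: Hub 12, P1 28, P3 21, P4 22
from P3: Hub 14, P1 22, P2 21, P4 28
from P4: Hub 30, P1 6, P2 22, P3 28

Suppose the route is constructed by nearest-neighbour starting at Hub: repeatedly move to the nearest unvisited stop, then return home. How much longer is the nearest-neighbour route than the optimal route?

Excess over optimum: 15 min.

From Hub: P2=12, P3=14, P1=24, P4=30 → choose P2 (12).
From P2: P3=21, P4=22, P1=28 → choose P3 (21).
From P3: P1=22, P4=28 → choose P1 (22).
From P1: P4=6 → choose P4 (6).
NN route Hub → P2 → P3 → P1 → P4 → Hub costs 91.
Optimal: Hub → P2 → P4 → P1 → P3 → Hub costs 76 (by enumerating all 12 distinct tours).
Excess = 91 − 76 = 15.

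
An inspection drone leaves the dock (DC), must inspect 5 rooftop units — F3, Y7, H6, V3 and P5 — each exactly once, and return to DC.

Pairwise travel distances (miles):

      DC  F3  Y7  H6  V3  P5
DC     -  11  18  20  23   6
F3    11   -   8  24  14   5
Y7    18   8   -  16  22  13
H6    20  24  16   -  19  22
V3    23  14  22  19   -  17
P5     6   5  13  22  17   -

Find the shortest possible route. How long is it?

With 5 stops there are 5!/2 = 60 distinct round trips (a route and its reverse cost the same).
DC→F3→Y7→H6→V3→P5→DC: 11+8+16+19+17+6 = 77
DC→F3→Y7→H6→P5→V3→DC: 11+8+16+22+17+23 = 97
DC→F3→Y7→V3→H6→P5→DC: 11+8+22+19+22+6 = 88
DC→F3→Y7→V3→P5→H6→DC: 11+8+22+17+22+20 = 100
DC→F3→Y7→P5→H6→V3→DC: 11+8+13+22+19+23 = 96
DC→F3→Y7→P5→V3→H6→DC: 11+8+13+17+19+20 = 88
DC→F3→H6→Y7→V3→P5→DC: 11+24+16+22+17+6 = 96
DC→F3→H6→Y7→P5→V3→DC: 11+24+16+13+17+23 = 104
DC→F3→H6→V3→Y7→P5→DC: 11+24+19+22+13+6 = 95
DC→F3→H6→V3→P5→Y7→DC: 11+24+19+17+13+18 = 102
DC→F3→H6→P5→Y7→V3→DC: 11+24+22+13+22+23 = 115
DC→F3→H6→P5→V3→Y7→DC: 11+24+22+17+22+18 = 114
DC→F3→V3→Y7→H6→P5→DC: 11+14+22+16+22+6 = 91
DC→F3→V3→Y7→P5→H6→DC: 11+14+22+13+22+20 = 102
… (46 more)
The minimum is 77.
One optimal route: DC → F3 → Y7 → H6 → V3 → P5 → DC (or its reverse).

77 miles — the shortest possible round trip.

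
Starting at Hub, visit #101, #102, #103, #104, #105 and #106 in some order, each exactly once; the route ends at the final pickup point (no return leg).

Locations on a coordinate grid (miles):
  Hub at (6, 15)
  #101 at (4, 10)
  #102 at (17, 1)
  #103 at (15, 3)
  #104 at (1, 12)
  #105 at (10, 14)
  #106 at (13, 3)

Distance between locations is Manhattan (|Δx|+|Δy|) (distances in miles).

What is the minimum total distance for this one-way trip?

Shortest open route: 43 miles.

There are 6! = 720 possible orderings.
Hub→#101→#102→#103→#104→#105→#106: 7+22+4+23+11+14 = 81
Hub→#101→#102→#103→#104→#106→#105: 7+22+4+23+21+14 = 91
Hub→#101→#102→#103→#105→#104→#106: 7+22+4+16+11+21 = 81
Hub→#101→#102→#103→#105→#106→#104: 7+22+4+16+14+21 = 84
Hub→#101→#102→#103→#106→#104→#105: 7+22+4+2+21+11 = 67
Hub→#101→#102→#103→#106→#105→#104: 7+22+4+2+14+11 = 60
Hub→#101→#102→#104→#103→#105→#106: 7+22+27+23+16+14 = 109
Hub→#101→#102→#104→#103→#106→#105: 7+22+27+23+2+14 = 95
… (712 more)
Hub→#101→#104→#105→#106→#103→#102: 7+5+11+14+2+4 = 43  ← best
The minimum is 43.
One shortest path: Hub → #101 → #104 → #105 → #106 → #103 → #102.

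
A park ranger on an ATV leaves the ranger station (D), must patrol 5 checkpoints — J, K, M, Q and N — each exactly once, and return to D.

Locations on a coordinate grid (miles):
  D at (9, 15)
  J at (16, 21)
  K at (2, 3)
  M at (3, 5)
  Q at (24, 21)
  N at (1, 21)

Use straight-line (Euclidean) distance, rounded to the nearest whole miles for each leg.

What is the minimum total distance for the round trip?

D-J-K-M-Q-N-D: 9+23+2+26+23+10 = 93
D-J-K-M-N-Q-D: 9+23+2+16+23+16 = 89
D-J-K-Q-M-N-D: 9+23+28+26+16+10 = 112
D-J-K-Q-N-M-D: 9+23+28+23+16+12 = 111
D-J-K-N-M-Q-D: 9+23+18+16+26+16 = 108
D-J-K-N-Q-M-D: 9+23+18+23+26+12 = 111
D-J-M-K-Q-N-D: 9+21+2+28+23+10 = 93
D-J-M-K-N-Q-D: 9+21+2+18+23+16 = 89
D-J-M-Q-K-N-D: 9+21+26+28+18+10 = 112
D-J-M-Q-N-K-D: 9+21+26+23+18+14 = 111
D-J-M-N-K-Q-D: 9+21+16+18+28+16 = 108
D-J-M-N-Q-K-D: 9+21+16+23+28+14 = 111
D-J-Q-K-M-N-D: 9+8+28+2+16+10 = 73
D-J-Q-K-N-M-D: 9+8+28+18+16+12 = 91
… (46 more)
D-K-M-N-J-Q-D: 14+2+16+15+8+16 = 71  ← best
The minimum is 71.
One optimal route: D → K → M → N → J → Q → D (or its reverse).

71 miles — the shortest possible round trip.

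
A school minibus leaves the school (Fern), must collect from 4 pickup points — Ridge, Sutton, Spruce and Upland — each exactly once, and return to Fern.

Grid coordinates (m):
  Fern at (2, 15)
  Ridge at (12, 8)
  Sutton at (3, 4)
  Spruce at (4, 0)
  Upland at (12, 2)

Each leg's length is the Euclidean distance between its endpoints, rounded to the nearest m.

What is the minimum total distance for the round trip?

There are 12 distinct closed tours to check (reversals are equivalent).
Fern - Ridge - Sutton - Spruce - Upland - Fern: 12+10+4+8+16 = 50
Fern - Ridge - Sutton - Upland - Spruce - Fern: 12+10+9+8+15 = 54
Fern - Ridge - Spruce - Sutton - Upland - Fern: 12+11+4+9+16 = 52
Fern - Ridge - Spruce - Upland - Sutton - Fern: 12+11+8+9+11 = 51
Fern - Ridge - Upland - Sutton - Spruce - Fern: 12+6+9+4+15 = 46
Fern - Ridge - Upland - Spruce - Sutton - Fern: 12+6+8+4+11 = 41
Fern - Sutton - Ridge - Spruce - Upland - Fern: 11+10+11+8+16 = 56
Fern - Sutton - Ridge - Upland - Spruce - Fern: 11+10+6+8+15 = 50
Fern - Sutton - Spruce - Ridge - Upland - Fern: 11+4+11+6+16 = 48
Fern - Sutton - Upland - Ridge - Spruce - Fern: 11+9+6+11+15 = 52
Fern - Spruce - Ridge - Sutton - Upland - Fern: 15+11+10+9+16 = 61
Fern - Spruce - Sutton - Ridge - Upland - Fern: 15+4+10+6+16 = 51
The minimum is 41.
One optimal route: Fern → Ridge → Upland → Spruce → Sutton → Fern (or its reverse).

Shortest round trip = 41 m.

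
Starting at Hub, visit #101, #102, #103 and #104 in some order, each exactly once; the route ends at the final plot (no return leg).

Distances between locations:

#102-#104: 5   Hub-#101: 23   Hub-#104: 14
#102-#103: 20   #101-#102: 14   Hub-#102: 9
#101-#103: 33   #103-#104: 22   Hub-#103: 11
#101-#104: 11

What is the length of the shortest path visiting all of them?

Minimum one-way distance = 47.

There are 4! = 24 possible orderings.
Hub → #101 → #102 → #103 → #104: 23+14+20+22 = 79
Hub → #101 → #102 → #104 → #103: 23+14+5+22 = 64
Hub → #101 → #103 → #102 → #104: 23+33+20+5 = 81
Hub → #101 → #103 → #104 → #102: 23+33+22+5 = 83
Hub → #101 → #104 → #102 → #103: 23+11+5+20 = 59
Hub → #101 → #104 → #103 → #102: 23+11+22+20 = 76
Hub → #102 → #101 → #103 → #104: 9+14+33+22 = 78
Hub → #102 → #101 → #104 → #103: 9+14+11+22 = 56
Hub → #102 → #103 → #101 → #104: 9+20+33+11 = 73
Hub → #102 → #103 → #104 → #101: 9+20+22+11 = 62
Hub → #102 → #104 → #101 → #103: 9+5+11+33 = 58
Hub → #102 → #104 → #103 → #101: 9+5+22+33 = 69
Hub → #103 → #101 → #102 → #104: 11+33+14+5 = 63
Hub → #103 → #101 → #104 → #102: 11+33+11+5 = 60
… (10 more)
Hub → #103 → #102 → #104 → #101: 11+20+5+11 = 47  ← best
The minimum is 47.
One shortest path: Hub → #103 → #102 → #104 → #101.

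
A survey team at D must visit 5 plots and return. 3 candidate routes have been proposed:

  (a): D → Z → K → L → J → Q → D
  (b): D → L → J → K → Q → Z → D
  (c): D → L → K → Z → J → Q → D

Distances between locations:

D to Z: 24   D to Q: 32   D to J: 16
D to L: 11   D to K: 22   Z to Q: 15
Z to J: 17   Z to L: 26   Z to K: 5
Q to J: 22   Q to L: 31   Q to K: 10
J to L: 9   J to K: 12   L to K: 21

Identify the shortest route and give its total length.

81 — (b) is the shortest.

(a): 24 + 5 + 21 + 9 + 22 + 32 = 113
(b): 11 + 9 + 12 + 10 + 15 + 24 = 81
(c): 11 + 21 + 5 + 17 + 22 + 32 = 108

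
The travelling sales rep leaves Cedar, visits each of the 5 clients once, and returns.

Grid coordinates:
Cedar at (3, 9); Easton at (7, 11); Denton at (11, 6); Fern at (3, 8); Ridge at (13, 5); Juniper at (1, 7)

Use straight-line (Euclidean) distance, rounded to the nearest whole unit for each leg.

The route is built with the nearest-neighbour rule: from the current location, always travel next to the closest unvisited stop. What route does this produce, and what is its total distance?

29 along Cedar → Fern → Juniper → Easton → Denton → Ridge → Cedar.

At Cedar the remaining stops are Fern 1, Juniper 3, Easton 4, Denton 9, Ridge 11; go to Fern.
At Fern the remaining stops are Juniper 2, Easton 5, Denton 8, Ridge 10; go to Juniper.
At Juniper the remaining stops are Easton 7, Denton 10, Ridge 12; go to Easton.
At Easton the remaining stops are Denton 6, Ridge 8; go to Denton.
At Denton the remaining stops are Ridge 2; go to Ridge.
Return Ridge→Cedar: 11.
Total = 1 + 2 + 7 + 6 + 2 + 11 = 29.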